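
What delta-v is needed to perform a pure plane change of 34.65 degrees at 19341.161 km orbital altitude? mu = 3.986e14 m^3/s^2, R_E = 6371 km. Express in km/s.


r = 25712.1610 km = 2.5712161e+07 m
V = sqrt(mu/r) = 3937.3077 m/s
di = 34.65 deg = 0.6047566 rad
dV = 2*V*sin(di/2) = 2*3937.3077*sin(0.3023783)
dV = 2344.9931 m/s = 2.3450 km/s

2.3450 km/s


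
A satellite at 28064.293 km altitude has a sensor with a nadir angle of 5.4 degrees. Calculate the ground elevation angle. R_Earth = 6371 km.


r = R_E + alt = 34435.2930 km
Law of sines in the satellite / Earth-center / ground-point triangle:
  sin(nadir)/R_E = sin(90 + el)/r  =>  cos(el) = (r/R_E)*sin(nadir)
cos(el) = (34435.2930 / 6371.0000) * sin(5.4 deg) = 0.508656
el = arccos(0.508656) = 59.4257 deg
(Earth-central angle = 90 - nadir - el = 25.1743 deg)

59.4257 degrees


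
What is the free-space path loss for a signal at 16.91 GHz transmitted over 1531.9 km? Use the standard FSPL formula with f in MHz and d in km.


f = 16.91 GHz = 16910.0000 MHz
d = 1531.9 km
FSPL = 32.44 + 20*log10(16910.0000) + 20*log10(1531.9)
FSPL = 32.44 + 84.5629 + 63.7046
FSPL = 180.7075 dB

180.7075 dB


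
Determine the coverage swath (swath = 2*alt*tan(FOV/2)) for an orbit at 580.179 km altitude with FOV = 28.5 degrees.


FOV = 28.5 deg = 0.4974188 rad
swath = 2 * alt * tan(FOV/2) = 2 * 580.179 * tan(0.2487094)
swath = 2 * 580.179 * 0.2539676
swath = 294.6934 km

294.6934 km


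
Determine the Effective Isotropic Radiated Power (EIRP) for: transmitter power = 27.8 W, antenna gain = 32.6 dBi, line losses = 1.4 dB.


Pt = 27.8 W = 14.4404 dBW
EIRP = Pt_dBW + Gt - losses = 14.4404 + 32.6 - 1.4 = 45.6404 dBW

45.6404 dBW


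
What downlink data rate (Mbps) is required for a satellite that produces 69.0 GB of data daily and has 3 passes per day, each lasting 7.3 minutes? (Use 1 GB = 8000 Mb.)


total contact time = 3 * 7.3 * 60 = 1314.0000 s
data = 69.0 GB = 552000.0000 Mb
rate = 552000.0000 / 1314.0000 = 420.0913 Mbps

420.0913 Mbps


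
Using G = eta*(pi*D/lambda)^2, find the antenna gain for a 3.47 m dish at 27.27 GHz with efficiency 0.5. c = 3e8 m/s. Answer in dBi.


lambda = c/f = 3e8 / 2.727e+10 = 0.0110011 m
G = eta*(pi*D/lambda)^2 = 0.5*(pi*3.47/0.0110011)^2
G = 490971.7068 (linear)
G = 10*log10(490971.7068) = 56.9106 dBi

56.9106 dBi


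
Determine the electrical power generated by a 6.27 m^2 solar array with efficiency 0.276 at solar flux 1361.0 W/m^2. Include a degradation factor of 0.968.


P = area * eta * S * degradation
P = 6.27 * 0.276 * 1361.0 * 0.968
P = 2279.8701 W

2279.8701 W


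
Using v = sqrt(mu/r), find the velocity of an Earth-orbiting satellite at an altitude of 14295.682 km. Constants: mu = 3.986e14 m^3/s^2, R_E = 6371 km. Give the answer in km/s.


r = R_E + alt = 6371.0 + 14295.682 = 20666.6820 km = 2.0666682e+07 m
v = sqrt(mu/r) = sqrt(3.986e14 / 2.0666682e+07) = 4391.7061 m/s = 4.3917 km/s

4.3917 km/s


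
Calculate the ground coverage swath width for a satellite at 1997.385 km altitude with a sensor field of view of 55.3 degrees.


FOV = 55.3 deg = 0.9651671 rad
swath = 2 * alt * tan(FOV/2) = 2 * 1997.385 * tan(0.4825835)
swath = 2 * 1997.385 * 0.523899
swath = 2092.8562 km

2092.8562 km


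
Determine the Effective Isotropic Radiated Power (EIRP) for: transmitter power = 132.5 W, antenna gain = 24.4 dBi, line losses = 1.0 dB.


Pt = 132.5 W = 21.2222 dBW
EIRP = Pt_dBW + Gt - losses = 21.2222 + 24.4 - 1.0 = 44.6222 dBW

44.6222 dBW


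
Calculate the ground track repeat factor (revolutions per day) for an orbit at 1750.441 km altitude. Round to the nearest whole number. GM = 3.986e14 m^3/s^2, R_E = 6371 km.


r = 8.121441e+06 m
T = 2*pi*sqrt(r^3/mu) = 7283.8478 s = 121.3975 min
revs/day = 1440 / 121.3975 = 11.8619
Rounded: 12 revolutions per day

12 revolutions per day


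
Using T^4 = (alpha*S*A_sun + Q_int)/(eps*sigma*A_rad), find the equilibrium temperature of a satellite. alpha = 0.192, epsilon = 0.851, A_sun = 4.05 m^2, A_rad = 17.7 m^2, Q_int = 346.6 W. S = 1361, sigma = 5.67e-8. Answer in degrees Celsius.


Numerator = alpha*S*A_sun + Q_int = 0.192*1361*4.05 + 346.6 = 1404.9136 W
Denominator = eps*sigma*A_rad = 0.851*5.67e-8*17.7 = 8.5405509e-07 W/K^4
T^4 = 1.6449918e+09 K^4
T = 201.3914 K = -71.7586 C

-71.7586 degrees Celsius


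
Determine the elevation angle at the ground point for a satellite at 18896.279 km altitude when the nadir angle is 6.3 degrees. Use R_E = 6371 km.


r = R_E + alt = 25267.2790 km
Law of sines in the satellite / Earth-center / ground-point triangle:
  sin(nadir)/R_E = sin(90 + el)/r  =>  cos(el) = (r/R_E)*sin(nadir)
cos(el) = (25267.2790 / 6371.0000) * sin(6.3 deg) = 0.4352044
el = arccos(0.4352044) = 64.2017 deg
(Earth-central angle = 90 - nadir - el = 19.4983 deg)

64.2017 degrees


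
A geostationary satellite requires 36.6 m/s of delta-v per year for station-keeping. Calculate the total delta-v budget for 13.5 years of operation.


dV = rate * years = 36.6 * 13.5
dV = 494.1000 m/s

494.1000 m/s


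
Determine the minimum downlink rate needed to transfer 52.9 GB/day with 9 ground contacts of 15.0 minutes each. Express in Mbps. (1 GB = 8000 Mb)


total contact time = 9 * 15.0 * 60 = 8100.0000 s
data = 52.9 GB = 423200.0000 Mb
rate = 423200.0000 / 8100.0000 = 52.2469 Mbps

52.2469 Mbps


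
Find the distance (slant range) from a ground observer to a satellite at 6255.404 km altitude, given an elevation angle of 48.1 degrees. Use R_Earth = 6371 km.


h = 6255.404 km, el = 48.1 deg
d = -R_E*sin(el) + sqrt((R_E*sin(el))^2 + 2*R_E*h + h^2)
d = -6371.0000*sin(0.8395034) + sqrt((6371.0000*0.7443115)^2 + 2*6371.0000*6255.404 + 6255.404^2)
d = 7145.9298 km

7145.9298 km


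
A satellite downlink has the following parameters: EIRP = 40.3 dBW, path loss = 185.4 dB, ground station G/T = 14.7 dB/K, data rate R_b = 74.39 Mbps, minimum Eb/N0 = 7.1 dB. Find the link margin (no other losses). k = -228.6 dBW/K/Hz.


C/N0 = EIRP - FSPL + G/T - k = 40.3 - 185.4 + 14.7 - (-228.6)
C/N0 = 98.2000 dB-Hz
R_b = 74.39 Mbps = 7.439e+07 bps -> 10*log10(R_b) = 78.7151 dB-Hz
Eb/N0 = C/N0 - 10*log10(R_b) = 98.2000 - 78.7151 = 19.4849 dB
Margin = Eb/N0 - Eb/N0_req = 19.4849 - 7.1 = 12.3849 dB (link closes)

12.3849 dB


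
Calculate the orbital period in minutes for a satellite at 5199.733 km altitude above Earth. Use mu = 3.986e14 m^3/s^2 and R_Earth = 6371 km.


r = 11570.7330 km = 1.1570733e+07 m
T = 2*pi*sqrt(r^3/mu) = 2*pi*sqrt(1.5491113e+21 / 3.986e14)
T = 12386.6119 s = 206.4435 min

206.4435 minutes


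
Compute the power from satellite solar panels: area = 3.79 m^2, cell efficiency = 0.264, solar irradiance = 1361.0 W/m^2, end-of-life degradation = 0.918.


P = area * eta * S * degradation
P = 3.79 * 0.264 * 1361.0 * 0.918
P = 1250.0977 W

1250.0977 W


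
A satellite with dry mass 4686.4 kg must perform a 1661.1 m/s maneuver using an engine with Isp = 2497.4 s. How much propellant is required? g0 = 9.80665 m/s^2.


ve = Isp * g0 = 2497.4 * 9.80665 = 24491.127710 m/s
mass ratio = exp(dv/ve) = exp(1661.1/24491.127710) = 1.07017754
m_prop = m_dry * (mr - 1) = 4686.4 * (1.07017754 - 1)
m_prop = 328.8800 kg

328.8800 kg


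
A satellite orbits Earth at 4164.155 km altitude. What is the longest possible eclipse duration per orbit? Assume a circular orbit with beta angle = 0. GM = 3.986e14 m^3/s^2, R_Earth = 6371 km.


r = 10535.1550 km
T = 179.3583 min
Eclipse fraction = arcsin(R_E/r)/pi = arcsin(6371.0000/10535.1550)/pi
= arcsin(0.6047372)/pi = 0.2067218
Eclipse duration = 0.2067218 * 179.3583 = 37.0773 min

37.0773 minutes


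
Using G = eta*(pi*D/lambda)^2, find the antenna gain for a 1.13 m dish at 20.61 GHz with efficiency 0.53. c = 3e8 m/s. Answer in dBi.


lambda = c/f = 3e8 / 2.061e+10 = 0.01455604 m
G = eta*(pi*D/lambda)^2 = 0.53*(pi*1.13/0.01455604)^2
G = 31524.3381 (linear)
G = 10*log10(31524.3381) = 44.9865 dBi

44.9865 dBi


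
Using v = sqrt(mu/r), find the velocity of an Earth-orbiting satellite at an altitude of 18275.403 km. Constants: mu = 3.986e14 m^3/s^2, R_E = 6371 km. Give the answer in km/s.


r = R_E + alt = 6371.0 + 18275.403 = 24646.4030 km = 2.4646403e+07 m
v = sqrt(mu/r) = sqrt(3.986e14 / 2.4646403e+07) = 4021.5352 m/s = 4.0215 km/s

4.0215 km/s


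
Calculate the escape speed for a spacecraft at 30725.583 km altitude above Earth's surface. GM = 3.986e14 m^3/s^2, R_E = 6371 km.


r = 6371.0 + 30725.583 = 37096.5830 km = 3.7096583e+07 m
v_esc = sqrt(2*mu/r) = sqrt(2*3.986e14 / 3.7096583e+07)
v_esc = 4635.7146 m/s = 4.6357 km/s

4.6357 km/s


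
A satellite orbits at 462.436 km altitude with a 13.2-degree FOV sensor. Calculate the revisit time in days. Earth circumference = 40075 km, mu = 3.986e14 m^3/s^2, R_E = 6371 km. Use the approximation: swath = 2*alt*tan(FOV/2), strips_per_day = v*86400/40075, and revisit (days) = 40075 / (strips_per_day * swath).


swath = 2*462.436*tan(0.1151917) = 107.0113 km
v = sqrt(mu/r) = 7637.4623 m/s = 7.6375 km/s
strips/day = v*86400/40075 = 7.6375*86400/40075 = 16.4660
coverage/day = strips * swath = 16.4660 * 107.0113 = 1762.0535 km
revisit = 40075 / 1762.0535 = 22.7433 days

22.7433 days


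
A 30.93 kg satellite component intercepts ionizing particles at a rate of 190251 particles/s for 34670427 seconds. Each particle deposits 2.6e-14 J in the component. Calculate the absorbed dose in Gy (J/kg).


Total energy deposited = rate * time * E_per
  = 190251 * 34670427 * 2.6e-14 = 0.1714982 J
Dose = E_total / mass = 0.1714982 / 30.93
Dose = 0.005544719 Gy

0.0055 Gy


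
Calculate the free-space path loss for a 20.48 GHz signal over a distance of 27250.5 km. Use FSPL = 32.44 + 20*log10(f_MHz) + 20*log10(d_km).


f = 20.48 GHz = 20480.0000 MHz
d = 27250.5 km
FSPL = 32.44 + 20*log10(20480.0000) + 20*log10(27250.5)
FSPL = 32.44 + 86.2266 + 88.7075
FSPL = 207.3741 dB

207.3741 dB


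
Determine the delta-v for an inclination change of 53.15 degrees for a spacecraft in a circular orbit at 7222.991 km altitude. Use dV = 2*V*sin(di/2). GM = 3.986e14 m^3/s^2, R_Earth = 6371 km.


r = 13593.9910 km = 1.3593991e+07 m
V = sqrt(mu/r) = 5414.9588 m/s
di = 53.15 deg = 0.9276425 rad
dV = 2*V*sin(di/2) = 2*5414.9588*sin(0.4638212)
dV = 4844.9683 m/s = 4.8450 km/s

4.8450 km/s


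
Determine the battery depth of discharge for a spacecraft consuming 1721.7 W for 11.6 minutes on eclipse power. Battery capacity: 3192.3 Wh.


E_used = P * t / 60 = 1721.7 * 11.6 / 60 = 332.8620 Wh
DOD = E_used / E_total * 100 = 332.8620 / 3192.3 * 100
DOD = 10.4270 %

10.4270 %


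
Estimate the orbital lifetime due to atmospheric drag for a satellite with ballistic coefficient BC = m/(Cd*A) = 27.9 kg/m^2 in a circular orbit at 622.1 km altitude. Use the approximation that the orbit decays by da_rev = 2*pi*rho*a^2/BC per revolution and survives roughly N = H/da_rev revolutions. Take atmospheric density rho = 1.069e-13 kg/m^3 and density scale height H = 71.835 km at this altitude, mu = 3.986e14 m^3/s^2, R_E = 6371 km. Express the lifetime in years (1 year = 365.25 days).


a = R_E + alt = 6993.1000 km = 6.9931e+06 m
da_rev = 2*pi*rho*a^2/BC = 2*pi*1.069e-13*(6.9931e+06)^2/27.9 = 1.177315 m per revolution
N = H/da_rev = 71835.0000 m / 1.177315 m = 61015.9319 revolutions
P = 2*pi*sqrt(a^3/mu) = 5819.9041 s
lifetime = N*P = 61015.9319 * 5819.9041 = 3.5510687e+08 s = 4110.0332 days
years = 4110.0332 / 365.25 = 11.2527 years

11.2527 years


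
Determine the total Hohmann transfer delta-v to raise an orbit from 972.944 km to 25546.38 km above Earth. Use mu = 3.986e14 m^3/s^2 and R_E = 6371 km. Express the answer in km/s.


r1 = 7343.9440 km = 7.343944e+06 m
r2 = 31917.3800 km = 3.191738e+07 m
dv1 = sqrt(mu/r1)*(sqrt(2*r2/(r1+r2)) - 1) = 2026.7648 m/s
dv2 = sqrt(mu/r2)*(1 - sqrt(2*r1/(r1+r2))) = 1372.4213 m/s
total dv = |dv1| + |dv2| = 2026.7648 + 1372.4213 = 3399.1861 m/s = 3.3992 km/s

3.3992 km/s


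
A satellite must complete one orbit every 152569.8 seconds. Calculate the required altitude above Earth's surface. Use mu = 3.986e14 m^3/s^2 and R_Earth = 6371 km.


T = 152569.8 s
r = (mu*T^2/(4*pi^2))^(1/3) = (3.986e14 * 152569.8^2 / (4*pi^2))^(1/3)
r = 6.1712277e+07 m = 61712.2769 km
alt = r - R_E = 61712.2769 - 6371 = 55341.2769 km

55341.2769 km


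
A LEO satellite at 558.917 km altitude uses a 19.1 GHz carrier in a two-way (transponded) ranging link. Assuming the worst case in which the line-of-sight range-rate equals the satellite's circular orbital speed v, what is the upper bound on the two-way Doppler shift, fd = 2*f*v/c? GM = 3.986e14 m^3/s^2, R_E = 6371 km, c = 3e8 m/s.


r = 6.929917e+06 m
v = sqrt(mu/r) = 7584.1101 m/s (worst-case radial velocity)
f = 19.1 GHz = 1.91e+10 Hz
fd = 2*f*v/c = 2*1.91e+10*7584.1101/3.0e+08
fd = 965710.0228 Hz

965710.0228 Hz


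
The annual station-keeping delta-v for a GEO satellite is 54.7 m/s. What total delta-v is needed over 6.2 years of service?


dV = rate * years = 54.7 * 6.2
dV = 339.1400 m/s

339.1400 m/s


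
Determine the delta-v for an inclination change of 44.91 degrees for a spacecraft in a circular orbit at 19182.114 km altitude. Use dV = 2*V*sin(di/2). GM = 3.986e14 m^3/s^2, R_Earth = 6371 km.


r = 25553.1140 km = 2.5553114e+07 m
V = sqrt(mu/r) = 3949.5419 m/s
di = 44.91 deg = 0.7838274 rad
dV = 2*V*sin(di/2) = 2*3949.5419*sin(0.3919137)
dV = 3017.1159 m/s = 3.0171 km/s

3.0171 km/s


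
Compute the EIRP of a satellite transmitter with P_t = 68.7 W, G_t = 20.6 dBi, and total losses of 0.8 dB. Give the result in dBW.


Pt = 68.7 W = 18.3696 dBW
EIRP = Pt_dBW + Gt - losses = 18.3696 + 20.6 - 0.8 = 38.1696 dBW

38.1696 dBW


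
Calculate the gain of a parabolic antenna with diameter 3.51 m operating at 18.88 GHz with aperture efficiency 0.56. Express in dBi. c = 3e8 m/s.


lambda = c/f = 3e8 / 1.888e+10 = 0.01588983 m
G = eta*(pi*D/lambda)^2 = 0.56*(pi*3.51/0.01588983)^2
G = 269689.1508 (linear)
G = 10*log10(269689.1508) = 54.3086 dBi

54.3086 dBi


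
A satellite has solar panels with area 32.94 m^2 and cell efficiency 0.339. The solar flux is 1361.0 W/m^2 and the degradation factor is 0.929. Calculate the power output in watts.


P = area * eta * S * degradation
P = 32.94 * 0.339 * 1361.0 * 0.929
P = 14118.7787 W

14118.7787 W


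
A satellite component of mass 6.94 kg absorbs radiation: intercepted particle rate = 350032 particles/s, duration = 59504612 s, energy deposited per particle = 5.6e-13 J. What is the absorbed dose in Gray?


Total energy deposited = rate * time * E_per
  = 350032 * 59504612 * 5.6e-13 = 11.6640 J
Dose = E_total / mass = 11.6640 / 6.94
Dose = 1.6807 Gy

1.6807 Gy


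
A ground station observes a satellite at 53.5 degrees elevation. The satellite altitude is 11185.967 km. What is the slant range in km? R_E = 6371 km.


h = 11185.967 km, el = 53.5 deg
d = -R_E*sin(el) + sqrt((R_E*sin(el))^2 + 2*R_E*h + h^2)
d = -6371.0000*sin(0.9337511) + sqrt((6371.0000*0.8038569)^2 + 2*6371.0000*11185.967 + 11185.967^2)
d = 12021.7286 km

12021.7286 km


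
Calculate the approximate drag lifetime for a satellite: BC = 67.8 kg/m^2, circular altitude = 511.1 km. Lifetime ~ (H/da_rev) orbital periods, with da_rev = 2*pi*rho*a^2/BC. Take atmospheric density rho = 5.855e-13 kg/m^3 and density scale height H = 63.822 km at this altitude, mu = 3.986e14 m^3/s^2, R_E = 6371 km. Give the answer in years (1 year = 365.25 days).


a = R_E + alt = 6882.1000 km = 6.8821e+06 m
da_rev = 2*pi*rho*a^2/BC = 2*pi*5.855e-13*(6.8821e+06)^2/67.8 = 2.569917 m per revolution
N = H/da_rev = 63822.0000 m / 2.569917 m = 24834.2688 revolutions
P = 2*pi*sqrt(a^3/mu) = 5681.8883 s
lifetime = N*P = 24834.2688 * 5681.8883 = 1.4110554e+08 s = 1633.1660 days
years = 1633.1660 / 365.25 = 4.4714 years

4.4714 years


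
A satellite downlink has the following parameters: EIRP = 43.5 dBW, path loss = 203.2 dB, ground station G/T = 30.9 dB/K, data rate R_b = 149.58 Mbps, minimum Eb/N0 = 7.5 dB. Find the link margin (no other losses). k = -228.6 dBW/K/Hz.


C/N0 = EIRP - FSPL + G/T - k = 43.5 - 203.2 + 30.9 - (-228.6)
C/N0 = 99.8000 dB-Hz
R_b = 149.58 Mbps = 1.4958e+08 bps -> 10*log10(R_b) = 81.7487 dB-Hz
Eb/N0 = C/N0 - 10*log10(R_b) = 99.8000 - 81.7487 = 18.0513 dB
Margin = Eb/N0 - Eb/N0_req = 18.0513 - 7.5 = 10.5513 dB (link closes)

10.5513 dB


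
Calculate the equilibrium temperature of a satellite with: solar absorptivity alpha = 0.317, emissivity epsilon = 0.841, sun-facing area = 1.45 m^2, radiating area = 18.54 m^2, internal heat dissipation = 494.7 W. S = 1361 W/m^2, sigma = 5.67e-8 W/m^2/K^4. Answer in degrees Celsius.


Numerator = alpha*S*A_sun + Q_int = 0.317*1361*1.45 + 494.7 = 1120.2837 W
Denominator = eps*sigma*A_rad = 0.841*5.67e-8*18.54 = 8.8407434e-07 W/K^4
T^4 = 1.2671826e+09 K^4
T = 188.6730 K = -84.4770 C

-84.4770 degrees Celsius


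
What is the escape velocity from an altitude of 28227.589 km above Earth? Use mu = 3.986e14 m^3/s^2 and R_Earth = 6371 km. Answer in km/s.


r = 6371.0 + 28227.589 = 34598.5890 km = 3.4598589e+07 m
v_esc = sqrt(2*mu/r) = sqrt(2*3.986e14 / 3.4598589e+07)
v_esc = 4800.1460 m/s = 4.8001 km/s

4.8001 km/s


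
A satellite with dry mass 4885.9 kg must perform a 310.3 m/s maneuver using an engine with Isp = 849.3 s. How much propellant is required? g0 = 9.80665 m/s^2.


ve = Isp * g0 = 849.3 * 9.80665 = 8328.787845 m/s
mass ratio = exp(dv/ve) = exp(310.3/8328.787845) = 1.03795904
m_prop = m_dry * (mr - 1) = 4885.9 * (1.03795904 - 1)
m_prop = 185.4641 kg

185.4641 kg


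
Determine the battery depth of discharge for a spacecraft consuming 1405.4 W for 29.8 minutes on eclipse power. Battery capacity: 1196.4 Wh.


E_used = P * t / 60 = 1405.4 * 29.8 / 60 = 698.0153 Wh
DOD = E_used / E_total * 100 = 698.0153 / 1196.4 * 100
DOD = 58.3430 %

58.3430 %


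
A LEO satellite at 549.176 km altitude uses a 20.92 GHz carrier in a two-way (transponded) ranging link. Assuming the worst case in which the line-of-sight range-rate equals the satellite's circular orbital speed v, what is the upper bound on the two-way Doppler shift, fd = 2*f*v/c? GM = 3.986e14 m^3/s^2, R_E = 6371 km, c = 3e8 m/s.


r = 6.920176e+06 m
v = sqrt(mu/r) = 7589.4460 m/s (worst-case radial velocity)
f = 20.92 GHz = 2.092e+10 Hz
fd = 2*f*v/c = 2*2.092e+10*7589.4460/3.0e+08
fd = 1.0584747e+06 Hz

1.0585e+06 Hz


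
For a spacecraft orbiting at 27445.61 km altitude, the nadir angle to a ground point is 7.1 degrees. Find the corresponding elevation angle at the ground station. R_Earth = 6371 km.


r = R_E + alt = 33816.6100 km
Law of sines in the satellite / Earth-center / ground-point triangle:
  sin(nadir)/R_E = sin(90 + el)/r  =>  cos(el) = (r/R_E)*sin(nadir)
cos(el) = (33816.6100 / 6371.0000) * sin(7.1 deg) = 0.6560639
el = arccos(0.6560639) = 48.9996 deg
(Earth-central angle = 90 - nadir - el = 33.9004 deg)

48.9996 degrees


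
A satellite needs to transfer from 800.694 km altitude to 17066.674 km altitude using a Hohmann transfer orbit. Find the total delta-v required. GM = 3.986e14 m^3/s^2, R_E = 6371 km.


r1 = 7171.6940 km = 7.171694e+06 m
r2 = 23437.6740 km = 2.3437674e+07 m
dv1 = sqrt(mu/r1)*(sqrt(2*r2/(r1+r2)) - 1) = 1770.6009 m/s
dv2 = sqrt(mu/r2)*(1 - sqrt(2*r1/(r1+r2))) = 1300.9362 m/s
total dv = |dv1| + |dv2| = 1770.6009 + 1300.9362 = 3071.5371 m/s = 3.0715 km/s

3.0715 km/s


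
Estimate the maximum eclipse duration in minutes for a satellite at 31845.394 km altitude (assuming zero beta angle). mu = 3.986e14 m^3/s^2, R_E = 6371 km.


r = 38216.3940 km
T = 1239.1804 min
Eclipse fraction = arcsin(R_E/r)/pi = arcsin(6371.0000/38216.3940)/pi
= arcsin(0.1667086)/pi = 0.0533139
Eclipse duration = 0.0533139 * 1239.1804 = 66.0655 min

66.0655 minutes


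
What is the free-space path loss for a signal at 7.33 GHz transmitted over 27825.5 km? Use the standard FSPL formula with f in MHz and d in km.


f = 7.33 GHz = 7330.0000 MHz
d = 27825.5 km
FSPL = 32.44 + 20*log10(7330.0000) + 20*log10(27825.5)
FSPL = 32.44 + 77.3021 + 88.8889
FSPL = 198.6309 dB

198.6309 dB


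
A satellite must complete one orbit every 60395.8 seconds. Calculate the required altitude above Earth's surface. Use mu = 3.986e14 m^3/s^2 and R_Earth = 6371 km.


T = 60395.8 s
r = (mu*T^2/(4*pi^2))^(1/3) = (3.986e14 * 60395.8^2 / (4*pi^2))^(1/3)
r = 3.3270833e+07 m = 33270.8333 km
alt = r - R_E = 33270.8333 - 6371 = 26899.8333 km

26899.8333 km


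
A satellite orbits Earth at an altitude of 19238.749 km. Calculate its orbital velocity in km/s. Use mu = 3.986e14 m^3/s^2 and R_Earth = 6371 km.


r = R_E + alt = 6371.0 + 19238.749 = 25609.7490 km = 2.5609749e+07 m
v = sqrt(mu/r) = sqrt(3.986e14 / 2.5609749e+07) = 3945.1724 m/s = 3.9452 km/s

3.9452 km/s


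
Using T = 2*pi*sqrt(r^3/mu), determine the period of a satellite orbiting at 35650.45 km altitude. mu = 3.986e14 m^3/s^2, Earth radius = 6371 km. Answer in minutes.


r = 42021.4500 km = 4.202145e+07 m
T = 2*pi*sqrt(r^3/mu) = 2*pi*sqrt(7.4201571e+22 / 3.986e14)
T = 85727.0289 s = 1428.7838 min

1428.7838 minutes


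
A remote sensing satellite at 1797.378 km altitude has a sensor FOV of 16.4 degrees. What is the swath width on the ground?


FOV = 16.4 deg = 0.286234 rad
swath = 2 * alt * tan(FOV/2) = 2 * 1797.378 * tan(0.143117)
swath = 2 * 1797.378 * 0.1441022
swath = 518.0123 km

518.0123 km


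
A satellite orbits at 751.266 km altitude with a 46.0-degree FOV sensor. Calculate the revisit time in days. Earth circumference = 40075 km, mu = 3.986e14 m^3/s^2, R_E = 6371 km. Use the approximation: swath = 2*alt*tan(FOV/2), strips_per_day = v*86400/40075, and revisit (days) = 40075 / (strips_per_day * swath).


swath = 2*751.266*tan(0.4014257) = 637.7870 km
v = sqrt(mu/r) = 7480.9982 m/s = 7.4810 km/s
strips/day = v*86400/40075 = 7.4810*86400/40075 = 16.1287
coverage/day = strips * swath = 16.1287 * 637.7870 = 10286.6846 km
revisit = 40075 / 10286.6846 = 3.8958 days

3.8958 days


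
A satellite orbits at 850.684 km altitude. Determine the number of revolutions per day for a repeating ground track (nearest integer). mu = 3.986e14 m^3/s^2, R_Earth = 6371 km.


r = 7.221684e+06 m
T = 2*pi*sqrt(r^3/mu) = 6107.5769 s = 101.7929 min
revs/day = 1440 / 101.7929 = 14.1464
Rounded: 14 revolutions per day

14 revolutions per day


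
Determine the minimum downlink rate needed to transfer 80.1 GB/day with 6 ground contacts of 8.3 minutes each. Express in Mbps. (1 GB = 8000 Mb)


total contact time = 6 * 8.3 * 60 = 2988.0000 s
data = 80.1 GB = 640800.0000 Mb
rate = 640800.0000 / 2988.0000 = 214.4578 Mbps

214.4578 Mbps


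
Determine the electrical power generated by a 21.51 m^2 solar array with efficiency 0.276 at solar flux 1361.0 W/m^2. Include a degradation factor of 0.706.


P = area * eta * S * degradation
P = 21.51 * 0.276 * 1361.0 * 0.706
P = 5704.4308 W

5704.4308 W


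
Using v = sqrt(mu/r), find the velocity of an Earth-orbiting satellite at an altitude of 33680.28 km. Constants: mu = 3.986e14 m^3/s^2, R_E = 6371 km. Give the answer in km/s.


r = R_E + alt = 6371.0 + 33680.28 = 40051.2800 km = 4.005128e+07 m
v = sqrt(mu/r) = sqrt(3.986e14 / 4.005128e+07) = 3154.7173 m/s = 3.1547 km/s

3.1547 km/s


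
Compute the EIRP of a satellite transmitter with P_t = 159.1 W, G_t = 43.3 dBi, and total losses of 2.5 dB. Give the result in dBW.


Pt = 159.1 W = 22.0167 dBW
EIRP = Pt_dBW + Gt - losses = 22.0167 + 43.3 - 2.5 = 62.8167 dBW

62.8167 dBW


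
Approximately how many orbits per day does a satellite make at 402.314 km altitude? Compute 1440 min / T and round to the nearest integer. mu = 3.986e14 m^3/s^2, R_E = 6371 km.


r = 6.773314e+06 m
T = 2*pi*sqrt(r^3/mu) = 5547.7009 s = 92.4617 min
revs/day = 1440 / 92.4617 = 15.5740
Rounded: 16 revolutions per day

16 revolutions per day


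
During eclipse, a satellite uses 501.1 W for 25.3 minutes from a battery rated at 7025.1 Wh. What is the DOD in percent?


E_used = P * t / 60 = 501.1 * 25.3 / 60 = 211.2972 Wh
DOD = E_used / E_total * 100 = 211.2972 / 7025.1 * 100
DOD = 3.0077 %

3.0077 %


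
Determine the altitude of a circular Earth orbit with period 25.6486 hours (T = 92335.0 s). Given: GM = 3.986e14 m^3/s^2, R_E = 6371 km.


T = 92335.0 s
r = (mu*T^2/(4*pi^2))^(1/3) = (3.986e14 * 92335.0^2 / (4*pi^2))^(1/3)
r = 4.4154004e+07 m = 44154.0036 km
alt = r - R_E = 44154.0036 - 6371 = 37783.0036 km

37783.0036 km


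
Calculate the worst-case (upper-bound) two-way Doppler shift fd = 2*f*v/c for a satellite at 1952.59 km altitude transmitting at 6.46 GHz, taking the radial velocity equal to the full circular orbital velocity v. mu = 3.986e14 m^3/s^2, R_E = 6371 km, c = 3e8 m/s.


r = 8.32359e+06 m
v = sqrt(mu/r) = 6920.1149 m/s (worst-case radial velocity)
f = 6.46 GHz = 6.46e+09 Hz
fd = 2*f*v/c = 2*6.46e+09*6920.1149/3.0e+08
fd = 298026.2830 Hz

298026.2830 Hz


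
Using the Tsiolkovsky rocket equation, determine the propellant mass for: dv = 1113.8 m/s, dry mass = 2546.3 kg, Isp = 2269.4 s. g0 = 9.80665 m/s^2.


ve = Isp * g0 = 2269.4 * 9.80665 = 22255.211510 m/s
mass ratio = exp(dv/ve) = exp(1113.8/22255.211510) = 1.05132020
m_prop = m_dry * (mr - 1) = 2546.3 * (1.05132020 - 1)
m_prop = 130.6766 kg

130.6766 kg


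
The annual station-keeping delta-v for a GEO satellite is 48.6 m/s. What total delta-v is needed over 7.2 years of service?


dV = rate * years = 48.6 * 7.2
dV = 349.9200 m/s

349.9200 m/s


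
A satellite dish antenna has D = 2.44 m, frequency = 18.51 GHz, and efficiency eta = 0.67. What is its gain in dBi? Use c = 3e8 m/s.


lambda = c/f = 3e8 / 1.851e+10 = 0.01620746 m
G = eta*(pi*D/lambda)^2 = 0.67*(pi*2.44/0.01620746)^2
G = 149873.3893 (linear)
G = 10*log10(149873.3893) = 51.7572 dBi

51.7572 dBi


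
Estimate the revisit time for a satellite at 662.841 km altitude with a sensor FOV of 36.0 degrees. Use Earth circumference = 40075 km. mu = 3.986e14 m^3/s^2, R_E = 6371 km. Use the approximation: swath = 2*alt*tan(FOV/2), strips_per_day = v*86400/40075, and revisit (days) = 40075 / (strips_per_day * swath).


swath = 2*662.841*tan(0.3141593) = 430.7402 km
v = sqrt(mu/r) = 7527.8746 m/s = 7.5279 km/s
strips/day = v*86400/40075 = 7.5279*86400/40075 = 16.2298
coverage/day = strips * swath = 16.2298 * 430.7402 = 6990.8178 km
revisit = 40075 / 6990.8178 = 5.7325 days

5.7325 days


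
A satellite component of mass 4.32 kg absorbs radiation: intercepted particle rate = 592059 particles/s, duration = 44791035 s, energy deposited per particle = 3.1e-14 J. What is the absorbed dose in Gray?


Total energy deposited = rate * time * E_per
  = 592059 * 44791035 * 3.1e-14 = 0.822087 J
Dose = E_total / mass = 0.822087 / 4.32
Dose = 0.1902979 Gy

0.1903 Gy


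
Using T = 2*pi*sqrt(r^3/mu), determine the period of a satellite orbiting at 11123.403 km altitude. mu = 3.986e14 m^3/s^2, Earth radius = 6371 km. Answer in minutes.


r = 17494.4030 km = 1.7494403e+07 m
T = 2*pi*sqrt(r^3/mu) = 2*pi*sqrt(5.3542344e+21 / 3.986e14)
T = 23028.1957 s = 383.8033 min

383.8033 minutes


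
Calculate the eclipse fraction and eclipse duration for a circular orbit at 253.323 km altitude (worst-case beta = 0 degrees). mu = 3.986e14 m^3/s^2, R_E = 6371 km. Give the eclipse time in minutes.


r = 6624.3230 km
T = 89.4277 min
Eclipse fraction = arcsin(R_E/r)/pi = arcsin(6371.0000/6624.3230)/pi
= arcsin(0.9617587)/pi = 0.4116868
Eclipse duration = 0.4116868 * 89.4277 = 36.8162 min

36.8162 minutes


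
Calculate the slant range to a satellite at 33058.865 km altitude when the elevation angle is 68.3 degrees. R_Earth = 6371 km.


h = 33058.865 km, el = 68.3 deg
d = -R_E*sin(el) + sqrt((R_E*sin(el))^2 + 2*R_E*h + h^2)
d = -6371.0000*sin(1.1921) + sqrt((6371.0000*0.9291326)^2 + 2*6371.0000*33058.865 + 33058.865^2)
d = 33439.9315 km

33439.9315 km


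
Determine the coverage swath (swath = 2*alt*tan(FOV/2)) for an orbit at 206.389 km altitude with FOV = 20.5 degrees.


FOV = 20.5 deg = 0.3577925 rad
swath = 2 * alt * tan(FOV/2) = 2 * 206.389 * tan(0.1788962)
swath = 2 * 206.389 * 0.1808295
swath = 74.6424 km

74.6424 km


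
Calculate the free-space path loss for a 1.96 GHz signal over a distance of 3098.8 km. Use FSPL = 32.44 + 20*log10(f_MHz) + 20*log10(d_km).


f = 1.96 GHz = 1960.0000 MHz
d = 3098.8 km
FSPL = 32.44 + 20*log10(1960.0000) + 20*log10(3098.8)
FSPL = 32.44 + 65.8451 + 69.8239
FSPL = 168.1090 dB

168.1090 dB


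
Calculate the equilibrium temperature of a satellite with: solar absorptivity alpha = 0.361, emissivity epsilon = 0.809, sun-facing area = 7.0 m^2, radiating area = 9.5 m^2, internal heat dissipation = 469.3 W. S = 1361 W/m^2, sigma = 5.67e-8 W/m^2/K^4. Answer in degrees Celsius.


Numerator = alpha*S*A_sun + Q_int = 0.361*1361*7.0 + 469.3 = 3908.5470 W
Denominator = eps*sigma*A_rad = 0.809*5.67e-8*9.5 = 4.3576785e-07 W/K^4
T^4 = 8.9693331e+09 K^4
T = 307.7443 K = 34.5943 C

34.5943 degrees Celsius


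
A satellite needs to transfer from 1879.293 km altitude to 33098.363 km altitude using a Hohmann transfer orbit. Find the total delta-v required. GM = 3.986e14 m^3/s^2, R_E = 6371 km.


r1 = 8250.2930 km = 8.250293e+06 m
r2 = 39469.3630 km = 3.9469363e+07 m
dv1 = sqrt(mu/r1)*(sqrt(2*r2/(r1+r2)) - 1) = 1989.0661 m/s
dv2 = sqrt(mu/r2)*(1 - sqrt(2*r1/(r1+r2))) = 1309.1879 m/s
total dv = |dv1| + |dv2| = 1989.0661 + 1309.1879 = 3298.2539 m/s = 3.2983 km/s

3.2983 km/s


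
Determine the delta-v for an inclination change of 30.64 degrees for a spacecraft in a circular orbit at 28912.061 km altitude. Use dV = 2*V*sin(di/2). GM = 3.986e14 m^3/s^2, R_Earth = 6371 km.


r = 35283.0610 km = 3.5283061e+07 m
V = sqrt(mu/r) = 3361.1316 m/s
di = 30.64 deg = 0.5347689 rad
dV = 2*V*sin(di/2) = 2*3361.1316*sin(0.2673844)
dV = 1776.0873 m/s = 1.7761 km/s

1.7761 km/s


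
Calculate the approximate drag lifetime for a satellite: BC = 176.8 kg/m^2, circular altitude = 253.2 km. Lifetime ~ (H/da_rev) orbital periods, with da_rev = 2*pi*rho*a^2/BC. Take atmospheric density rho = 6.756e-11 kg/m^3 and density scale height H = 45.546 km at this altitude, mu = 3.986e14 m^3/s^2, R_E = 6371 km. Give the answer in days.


a = R_E + alt = 6624.2000 km = 6.6242e+06 m
da_rev = 2*pi*rho*a^2/BC = 2*pi*6.756e-11*(6.6242e+06)^2/176.8 = 105.354750 m per revolution
N = H/da_rev = 45546.0000 m / 105.354750 m = 432.3108 revolutions
P = 2*pi*sqrt(a^3/mu) = 5365.5145 s
lifetime = N*P = 432.3108 * 5365.5145 = 2.3195701e+06 s = 26.8469 days

26.8469 days


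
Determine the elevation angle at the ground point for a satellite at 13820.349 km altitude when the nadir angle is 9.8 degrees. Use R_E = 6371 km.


r = R_E + alt = 20191.3490 km
Law of sines in the satellite / Earth-center / ground-point triangle:
  sin(nadir)/R_E = sin(90 + el)/r  =>  cos(el) = (r/R_E)*sin(nadir)
cos(el) = (20191.3490 / 6371.0000) * sin(9.8 deg) = 0.539438
el = arccos(0.539438) = 57.3546 deg
(Earth-central angle = 90 - nadir - el = 22.8454 deg)

57.3546 degrees


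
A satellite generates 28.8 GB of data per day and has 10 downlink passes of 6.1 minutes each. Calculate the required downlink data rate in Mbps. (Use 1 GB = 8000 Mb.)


total contact time = 10 * 6.1 * 60 = 3660.0000 s
data = 28.8 GB = 230400.0000 Mb
rate = 230400.0000 / 3660.0000 = 62.9508 Mbps

62.9508 Mbps


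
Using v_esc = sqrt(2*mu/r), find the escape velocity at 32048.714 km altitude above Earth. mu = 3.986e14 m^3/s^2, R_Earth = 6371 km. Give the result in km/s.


r = 6371.0 + 32048.714 = 38419.7140 km = 3.8419714e+07 m
v_esc = sqrt(2*mu/r) = sqrt(2*3.986e14 / 3.8419714e+07)
v_esc = 4555.1909 m/s = 4.5552 km/s

4.5552 km/s


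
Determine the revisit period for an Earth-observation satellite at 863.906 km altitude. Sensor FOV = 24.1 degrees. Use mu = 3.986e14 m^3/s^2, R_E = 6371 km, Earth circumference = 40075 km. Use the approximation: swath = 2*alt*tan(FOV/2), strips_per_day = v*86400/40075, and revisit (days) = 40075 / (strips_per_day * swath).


swath = 2*863.906*tan(0.2103122) = 368.8340 km
v = sqrt(mu/r) = 7422.5341 m/s = 7.4225 km/s
strips/day = v*86400/40075 = 7.4225*86400/40075 = 16.0027
coverage/day = strips * swath = 16.0027 * 368.8340 = 5902.3282 km
revisit = 40075 / 5902.3282 = 6.7897 days

6.7897 days


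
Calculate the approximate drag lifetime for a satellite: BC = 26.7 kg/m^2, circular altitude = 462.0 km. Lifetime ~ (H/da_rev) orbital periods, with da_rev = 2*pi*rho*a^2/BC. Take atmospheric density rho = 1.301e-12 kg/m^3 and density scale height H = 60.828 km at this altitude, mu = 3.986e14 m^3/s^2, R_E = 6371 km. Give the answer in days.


a = R_E + alt = 6833.0000 km = 6.833e+06 m
da_rev = 2*pi*rho*a^2/BC = 2*pi*1.301e-12*(6.833e+06)^2/26.7 = 14.294493 m per revolution
N = H/da_rev = 60828.0000 m / 14.294493 m = 4255.3452 revolutions
P = 2*pi*sqrt(a^3/mu) = 5621.1911 s
lifetime = N*P = 4255.3452 * 5621.1911 = 2.3920108e+07 s = 276.8531 days

276.8531 days


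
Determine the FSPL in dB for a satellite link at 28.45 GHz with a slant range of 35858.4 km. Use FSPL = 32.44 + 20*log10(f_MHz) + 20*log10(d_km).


f = 28.45 GHz = 28450.0000 MHz
d = 35858.4 km
FSPL = 32.44 + 20*log10(28450.0000) + 20*log10(35858.4)
FSPL = 32.44 + 89.0816 + 91.0918
FSPL = 212.6135 dB

212.6135 dB


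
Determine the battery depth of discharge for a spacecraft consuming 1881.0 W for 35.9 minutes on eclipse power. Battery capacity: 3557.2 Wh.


E_used = P * t / 60 = 1881.0 * 35.9 / 60 = 1125.4650 Wh
DOD = E_used / E_total * 100 = 1125.4650 / 3557.2 * 100
DOD = 31.6391 %

31.6391 %


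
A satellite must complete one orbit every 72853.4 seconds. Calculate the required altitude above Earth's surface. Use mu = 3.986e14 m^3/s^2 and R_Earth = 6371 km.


T = 72853.4 s
r = (mu*T^2/(4*pi^2))^(1/3) = (3.986e14 * 72853.4^2 / (4*pi^2))^(1/3)
r = 3.7701538e+07 m = 37701.5382 km
alt = r - R_E = 37701.5382 - 6371 = 31330.5382 km

31330.5382 km


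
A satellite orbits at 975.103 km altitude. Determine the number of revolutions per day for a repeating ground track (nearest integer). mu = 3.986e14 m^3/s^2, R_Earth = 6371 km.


r = 7.346103e+06 m
T = 2*pi*sqrt(r^3/mu) = 6266.0916 s = 104.4349 min
revs/day = 1440 / 104.4349 = 13.7885
Rounded: 14 revolutions per day

14 revolutions per day


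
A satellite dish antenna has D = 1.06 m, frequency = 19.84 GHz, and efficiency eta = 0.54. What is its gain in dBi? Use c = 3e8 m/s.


lambda = c/f = 3e8 / 1.984e+10 = 0.01512097 m
G = eta*(pi*D/lambda)^2 = 0.54*(pi*1.06/0.01512097)^2
G = 26190.6370 (linear)
G = 10*log10(26190.6370) = 44.1815 dBi

44.1815 dBi


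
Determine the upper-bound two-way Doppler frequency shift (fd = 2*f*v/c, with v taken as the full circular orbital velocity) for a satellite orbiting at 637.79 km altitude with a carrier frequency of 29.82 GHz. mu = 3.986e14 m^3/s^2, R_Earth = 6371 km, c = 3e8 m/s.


r = 7.00879e+06 m
v = sqrt(mu/r) = 7541.3157 m/s (worst-case radial velocity)
f = 29.82 GHz = 2.982e+10 Hz
fd = 2*f*v/c = 2*2.982e+10*7541.3157/3.0e+08
fd = 1.4992136e+06 Hz

1.4992e+06 Hz


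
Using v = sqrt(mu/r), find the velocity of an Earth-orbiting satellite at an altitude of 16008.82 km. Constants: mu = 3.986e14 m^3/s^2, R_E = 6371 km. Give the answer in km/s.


r = R_E + alt = 6371.0 + 16008.82 = 22379.8200 km = 2.237982e+07 m
v = sqrt(mu/r) = sqrt(3.986e14 / 2.237982e+07) = 4220.2711 m/s = 4.2203 km/s

4.2203 km/s


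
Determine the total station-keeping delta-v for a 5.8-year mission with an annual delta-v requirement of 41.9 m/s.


dV = rate * years = 41.9 * 5.8
dV = 243.0200 m/s

243.0200 m/s


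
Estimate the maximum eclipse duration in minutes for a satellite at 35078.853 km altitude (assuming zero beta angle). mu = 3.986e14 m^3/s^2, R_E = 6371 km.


r = 41449.8530 km
T = 1399.7306 min
Eclipse fraction = arcsin(R_E/r)/pi = arcsin(6371.0000/41449.8530)/pi
= arcsin(0.1537038)/pi = 0.04912016
Eclipse duration = 0.04912016 * 1399.7306 = 68.7550 min

68.7550 minutes


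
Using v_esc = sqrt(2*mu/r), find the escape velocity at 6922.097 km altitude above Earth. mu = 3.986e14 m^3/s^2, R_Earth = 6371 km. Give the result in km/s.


r = 6371.0 + 6922.097 = 13293.0970 km = 1.3293097e+07 m
v_esc = sqrt(2*mu/r) = sqrt(2*3.986e14 / 1.3293097e+07)
v_esc = 7744.0930 m/s = 7.7441 km/s

7.7441 km/s


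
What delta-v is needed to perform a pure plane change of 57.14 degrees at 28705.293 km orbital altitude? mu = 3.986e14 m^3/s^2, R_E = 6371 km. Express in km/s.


r = 35076.2930 km = 3.5076293e+07 m
V = sqrt(mu/r) = 3371.0237 m/s
di = 57.14 deg = 0.9972811 rad
dV = 2*V*sin(di/2) = 2*3371.0237*sin(0.4986406)
dV = 3224.2633 m/s = 3.2243 km/s

3.2243 km/s


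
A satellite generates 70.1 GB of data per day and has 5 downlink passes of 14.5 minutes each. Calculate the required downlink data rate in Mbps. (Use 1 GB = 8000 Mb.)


total contact time = 5 * 14.5 * 60 = 4350.0000 s
data = 70.1 GB = 560800.0000 Mb
rate = 560800.0000 / 4350.0000 = 128.9195 Mbps

128.9195 Mbps


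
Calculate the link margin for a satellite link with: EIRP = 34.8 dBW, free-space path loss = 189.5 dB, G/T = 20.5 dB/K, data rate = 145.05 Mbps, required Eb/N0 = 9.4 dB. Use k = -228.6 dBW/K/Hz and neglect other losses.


C/N0 = EIRP - FSPL + G/T - k = 34.8 - 189.5 + 20.5 - (-228.6)
C/N0 = 94.4000 dB-Hz
R_b = 145.05 Mbps = 1.4505e+08 bps -> 10*log10(R_b) = 81.6152 dB-Hz
Eb/N0 = C/N0 - 10*log10(R_b) = 94.4000 - 81.6152 = 12.7848 dB
Margin = Eb/N0 - Eb/N0_req = 12.7848 - 9.4 = 3.3848 dB (link closes)

3.3848 dB


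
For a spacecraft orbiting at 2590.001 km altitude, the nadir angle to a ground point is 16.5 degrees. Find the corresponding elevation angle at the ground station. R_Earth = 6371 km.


r = R_E + alt = 8961.0010 km
Law of sines in the satellite / Earth-center / ground-point triangle:
  sin(nadir)/R_E = sin(90 + el)/r  =>  cos(el) = (r/R_E)*sin(nadir)
cos(el) = (8961.0010 / 6371.0000) * sin(16.5 deg) = 0.399476
el = arccos(0.399476) = 66.4546 deg
(Earth-central angle = 90 - nadir - el = 7.0454 deg)

66.4546 degrees


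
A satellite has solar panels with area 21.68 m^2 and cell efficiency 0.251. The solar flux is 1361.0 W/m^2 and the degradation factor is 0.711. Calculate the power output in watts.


P = area * eta * S * degradation
P = 21.68 * 0.251 * 1361.0 * 0.711
P = 5265.7559 W

5265.7559 W


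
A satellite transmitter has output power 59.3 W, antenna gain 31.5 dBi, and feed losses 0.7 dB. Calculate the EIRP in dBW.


Pt = 59.3 W = 17.7305 dBW
EIRP = Pt_dBW + Gt - losses = 17.7305 + 31.5 - 0.7 = 48.5305 dBW

48.5305 dBW


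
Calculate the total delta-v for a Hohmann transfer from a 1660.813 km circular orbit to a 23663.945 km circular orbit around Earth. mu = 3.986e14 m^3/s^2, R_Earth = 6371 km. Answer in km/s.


r1 = 8031.8130 km = 8.031813e+06 m
r2 = 30034.9450 km = 3.0034945e+07 m
dv1 = sqrt(mu/r1)*(sqrt(2*r2/(r1+r2)) - 1) = 1804.7819 m/s
dv2 = sqrt(mu/r2)*(1 - sqrt(2*r1/(r1+r2))) = 1276.4802 m/s
total dv = |dv1| + |dv2| = 1804.7819 + 1276.4802 = 3081.2620 m/s = 3.0813 km/s

3.0813 km/s


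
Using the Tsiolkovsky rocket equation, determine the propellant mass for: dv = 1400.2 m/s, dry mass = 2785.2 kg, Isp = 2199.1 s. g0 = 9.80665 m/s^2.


ve = Isp * g0 = 2199.1 * 9.80665 = 21565.804015 m/s
mass ratio = exp(dv/ve) = exp(1400.2/21565.804015) = 1.06708098
m_prop = m_dry * (mr - 1) = 2785.2 * (1.06708098 - 1)
m_prop = 186.8339 kg

186.8339 kg


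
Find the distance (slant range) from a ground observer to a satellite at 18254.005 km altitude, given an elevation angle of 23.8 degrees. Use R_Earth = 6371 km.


h = 18254.005 km, el = 23.8 deg
d = -R_E*sin(el) + sqrt((R_E*sin(el))^2 + 2*R_E*h + h^2)
d = -6371.0000*sin(0.4153884) + sqrt((6371.0000*0.4035453)^2 + 2*6371.0000*18254.005 + 18254.005^2)
d = 21354.1295 km

21354.1295 km


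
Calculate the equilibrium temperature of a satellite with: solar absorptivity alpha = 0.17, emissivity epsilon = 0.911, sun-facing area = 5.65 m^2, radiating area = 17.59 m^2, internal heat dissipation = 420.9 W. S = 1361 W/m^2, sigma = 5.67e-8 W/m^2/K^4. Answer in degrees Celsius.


Numerator = alpha*S*A_sun + Q_int = 0.17*1361*5.65 + 420.9 = 1728.1405 W
Denominator = eps*sigma*A_rad = 0.911*5.67e-8*17.59 = 9.0858858e-07 W/K^4
T^4 = 1.9020055e+09 K^4
T = 208.8348 K = -64.3152 C

-64.3152 degrees Celsius
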